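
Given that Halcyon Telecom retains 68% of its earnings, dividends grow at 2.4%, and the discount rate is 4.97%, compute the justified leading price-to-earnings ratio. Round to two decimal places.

Payout ratio b = 1 − 0.68 = 0.32.
Justified leading P/E = b/(r−g) = 0.32/(0.0497−0.024) = 12.4514

12.45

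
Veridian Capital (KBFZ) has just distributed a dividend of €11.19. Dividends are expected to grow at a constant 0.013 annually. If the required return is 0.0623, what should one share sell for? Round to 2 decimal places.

Gordon growth model: P₀ = D₁/(r − g). D₁ = 11.19 × (1 + 0.013) = 11.3355.
P₀ = 11.3355 / (0.0623 − 0.013) = 11.3355 / 0.0493 = 229.9284

€229.93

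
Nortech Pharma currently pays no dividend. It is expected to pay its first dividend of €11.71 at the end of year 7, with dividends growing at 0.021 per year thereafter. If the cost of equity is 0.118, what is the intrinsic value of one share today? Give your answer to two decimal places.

€61.82

Deferred-dividend DDM. At t=6 the remaining stream is a growing perpetuity with first payment D_7 = 11.71.
V_6 = D_7/(r−g) = 11.71/(0.118−0.021) = 120.7216
P₀ = V_6/(1+r)^6 = 120.7216/(1+0.118)^6 = 61.8208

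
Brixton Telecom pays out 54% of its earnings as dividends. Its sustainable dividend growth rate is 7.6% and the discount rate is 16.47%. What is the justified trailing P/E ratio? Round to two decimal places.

6.55

Justified trailing P/E = b(1+g)/(r−g) = 0.54×(1+0.076)/(0.1647−0.076) = 6.5506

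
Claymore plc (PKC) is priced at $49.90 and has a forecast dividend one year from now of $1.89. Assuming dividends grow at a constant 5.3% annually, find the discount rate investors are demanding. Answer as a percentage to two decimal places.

9.09%

Rearranging the constant-growth DDM: r = D₁/P₀ + g.
r = 1.8900 / 49.90 + 0.053 = 0.03788 + 0.053 = 0.09088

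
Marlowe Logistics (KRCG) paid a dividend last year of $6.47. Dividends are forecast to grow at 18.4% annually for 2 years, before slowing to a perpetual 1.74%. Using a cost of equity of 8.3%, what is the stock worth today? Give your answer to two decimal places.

$134.74

Two-stage DDM. Project D₁…D_2 at 0.184, terminal growth 0.0174, discount at r = 0.083.
D_1 = 7.6605
D_2 = 9.0700
Terminal value at t=2: TV = D_3/(r−g) = 9.2278/(0.083−0.0174) = 140.6681
P₀ = 7.6605/(1+0.083)^1 + 9.0700/(1+0.083)^2 + 140.6681/(1+0.083)^2 = 134.7394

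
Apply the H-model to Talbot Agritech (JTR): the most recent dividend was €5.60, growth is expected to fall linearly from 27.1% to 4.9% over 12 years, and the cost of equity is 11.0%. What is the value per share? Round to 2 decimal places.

€218.58

H-model: P₀ = D₀[(1+g_L) + H(g_S−g_L)]/(r−g_L), with H = 12/2 = 6.
P₀ = 5.60 × [(1+0.049) + 6×(0.271−0.049)] / (0.11−0.049)
   = 5.60 × 2.3810 / 0.061 = 218.5836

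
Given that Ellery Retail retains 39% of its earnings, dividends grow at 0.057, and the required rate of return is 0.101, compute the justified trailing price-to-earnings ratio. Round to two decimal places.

14.65

Payout ratio b = 1 − 0.39 = 0.61.
Justified trailing P/E = b(1+g)/(r−g) = 0.61×(1+0.057)/(0.101−0.057) = 14.6539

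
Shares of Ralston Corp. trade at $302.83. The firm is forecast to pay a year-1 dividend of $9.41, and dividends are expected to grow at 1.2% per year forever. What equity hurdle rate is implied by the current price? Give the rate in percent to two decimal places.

Rearranging the constant-growth DDM: r = D₁/P₀ + g.
r = 9.4100 / 302.83 + 0.012 = 0.03107 + 0.012 = 0.04307

4.31%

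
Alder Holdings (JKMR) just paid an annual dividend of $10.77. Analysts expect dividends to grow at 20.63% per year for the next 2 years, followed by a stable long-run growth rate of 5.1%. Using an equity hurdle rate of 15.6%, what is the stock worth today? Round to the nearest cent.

$140.35

Two-stage DDM. Project D₁…D_2 at 0.2063, terminal growth 0.051, discount at r = 0.156.
D_1 = 12.9919
D_2 = 15.6721
Terminal value at t=2: TV = D_3/(r−g) = 16.4713/(0.156−0.051) = 156.8700
P₀ = 12.9919/(1+0.156)^1 + 15.6721/(1+0.156)^2 + 156.8700/(1+0.156)^2 = 140.3544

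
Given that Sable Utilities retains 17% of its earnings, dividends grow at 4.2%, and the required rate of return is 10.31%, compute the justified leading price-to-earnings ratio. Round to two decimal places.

13.58

Payout ratio b = 1 − 0.17 = 0.83.
Justified leading P/E = b/(r−g) = 0.83/(0.1031−0.042) = 13.5843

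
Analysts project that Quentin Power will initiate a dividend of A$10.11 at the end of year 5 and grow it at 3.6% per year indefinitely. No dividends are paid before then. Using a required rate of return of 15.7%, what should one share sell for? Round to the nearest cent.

Deferred-dividend DDM. At t=4 the remaining stream is a growing perpetuity with first payment D_5 = 10.11.
V_4 = D_5/(r−g) = 10.11/(0.157−0.036) = 83.5537
P₀ = V_4/(1+r)^4 = 83.5537/(1+0.157)^4 = 46.6264

A$46.63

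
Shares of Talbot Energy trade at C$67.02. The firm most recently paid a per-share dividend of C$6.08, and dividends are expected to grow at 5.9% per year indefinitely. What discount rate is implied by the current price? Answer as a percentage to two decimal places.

15.51%

Rearranging the constant-growth DDM: r = D₁/P₀ + g.
D₁ = 6.08 × (1 + 0.059) = 6.4387.
r = 6.4387 / 67.02 + 0.059 = 0.09607 + 0.059 = 0.15507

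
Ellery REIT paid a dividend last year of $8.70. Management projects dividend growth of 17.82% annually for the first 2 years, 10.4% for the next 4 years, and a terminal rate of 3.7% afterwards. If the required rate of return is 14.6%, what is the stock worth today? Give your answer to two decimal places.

Three-stage DDM. Project D₁…D_6; terminal Gordon value at t=6 with g = 0.037; discount at r = 0.146.
D_1 = 10.2503
D_2 = 12.0770
D_3 = 13.3330
D_4 = 14.7196
D_5 = 16.2504
D_6 = 17.9405
TV_6 = 18.6043/(0.146−0.037) = 170.6813
P₀ = Σ Dₜ/(1+r)ᵗ + TV_6/(1+r)^6 = 127.0235

$127.02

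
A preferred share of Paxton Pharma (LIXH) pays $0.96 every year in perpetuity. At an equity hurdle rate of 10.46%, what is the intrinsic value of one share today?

$9.18

Zero-growth DDM (perpetuity): P₀ = D/r = 0.96 / 0.1046 = 9.1778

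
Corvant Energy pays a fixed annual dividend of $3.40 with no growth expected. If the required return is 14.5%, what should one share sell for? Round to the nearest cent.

Zero-growth DDM (perpetuity): P₀ = D/r = 3.40 / 0.145 = 23.4483

$23.45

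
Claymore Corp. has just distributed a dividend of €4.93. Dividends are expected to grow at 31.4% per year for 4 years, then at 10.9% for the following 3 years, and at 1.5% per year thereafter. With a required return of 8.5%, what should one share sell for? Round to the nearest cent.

Three-stage DDM. Project D₁…D_7; terminal Gordon value at t=7 with g = 0.015; discount at r = 0.085.
D_1 = 6.4780
D_2 = 8.5121
D_3 = 11.1849
D_4 = 14.6970
D_5 = 16.2990
D_6 = 18.0755
D_7 = 20.0458
TV_7 = 20.3465/(0.085−0.015) = 290.6638
P₀ = Σ Dₜ/(1+r)ᵗ + TV_7/(1+r)^7 = 230.0099

€230.01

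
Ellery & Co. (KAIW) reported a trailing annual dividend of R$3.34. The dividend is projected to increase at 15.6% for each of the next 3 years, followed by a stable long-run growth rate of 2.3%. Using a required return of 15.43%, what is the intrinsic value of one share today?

R$36.19

Two-stage DDM. Project D₁…D_3 at 0.156, terminal growth 0.023, discount at r = 0.1543.
D_1 = 3.8610
D_2 = 4.4634
D_3 = 5.1596
Terminal value at t=3: TV = D_4/(r−g) = 5.2783/(0.1543−0.023) = 40.2004
P₀ = 3.8610/(1+0.1543)^1 + 4.4634/(1+0.1543)^2 + 5.1596/(1+0.1543)^3 + 40.2004/(1+0.1543)^3 = 36.1877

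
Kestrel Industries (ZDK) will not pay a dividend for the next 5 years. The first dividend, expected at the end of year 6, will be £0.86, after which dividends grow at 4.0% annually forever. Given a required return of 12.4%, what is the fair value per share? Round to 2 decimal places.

£5.71

Deferred-dividend DDM. At t=5 the remaining stream is a growing perpetuity with first payment D_6 = 0.86.
V_5 = D_6/(r−g) = 0.86/(0.124−0.04) = 10.2381
P₀ = V_5/(1+r)^5 = 10.2381/(1+0.124)^5 = 5.7067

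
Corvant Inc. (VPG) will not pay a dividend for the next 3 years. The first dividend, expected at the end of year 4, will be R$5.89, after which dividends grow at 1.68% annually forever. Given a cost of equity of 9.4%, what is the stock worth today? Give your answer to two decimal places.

Deferred-dividend DDM. At t=3 the remaining stream is a growing perpetuity with first payment D_4 = 5.89.
V_3 = D_4/(r−g) = 5.89/(0.094−0.0168) = 76.2953
P₀ = V_3/(1+r)^3 = 76.2953/(1+0.094)^3 = 58.2701

R$58.27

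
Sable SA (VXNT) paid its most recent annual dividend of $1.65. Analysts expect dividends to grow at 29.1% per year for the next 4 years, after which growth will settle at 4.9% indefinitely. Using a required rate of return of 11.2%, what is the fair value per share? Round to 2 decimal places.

$59.63

Two-stage DDM. Project D₁…D_4 at 0.291, terminal growth 0.049, discount at r = 0.112.
D_1 = 2.1301
D_2 = 2.7500
D_3 = 3.5503
D_4 = 4.5834
Terminal value at t=4: TV = D_5/(r−g) = 4.8080/(0.112−0.049) = 76.3175
P₀ = 2.1301/(1+0.112)^1 + 2.7500/(1+0.112)^2 + 3.5503/(1+0.112)^3 + 4.5834/(1+0.112)^4 + 76.3175/(1+0.112)^4 = 59.6311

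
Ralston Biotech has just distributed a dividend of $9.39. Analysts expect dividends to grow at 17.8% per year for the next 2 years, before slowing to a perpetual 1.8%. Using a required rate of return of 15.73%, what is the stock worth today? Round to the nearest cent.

$90.39

Two-stage DDM. Project D₁…D_2 at 0.178, terminal growth 0.018, discount at r = 0.1573.
D_1 = 11.0614
D_2 = 13.0304
Terminal value at t=2: TV = D_3/(r−g) = 13.2649/(0.1573−0.018) = 95.2254
P₀ = 11.0614/(1+0.1573)^1 + 13.0304/(1+0.1573)^2 + 95.2254/(1+0.1573)^2 = 90.3854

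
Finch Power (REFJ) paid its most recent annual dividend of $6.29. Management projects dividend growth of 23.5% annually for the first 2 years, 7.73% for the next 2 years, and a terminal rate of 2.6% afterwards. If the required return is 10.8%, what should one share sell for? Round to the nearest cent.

Three-stage DDM. Project D₁…D_4; terminal Gordon value at t=4 with g = 0.026; discount at r = 0.108.
D_1 = 7.7681
D_2 = 9.5937
D_3 = 10.3353
D_4 = 11.1342
TV_4 = 11.4237/(0.108−0.026) = 139.3129
P₀ = Σ Dₜ/(1+r)ᵗ + TV_4/(1+r)^4 = 122.2452

$122.25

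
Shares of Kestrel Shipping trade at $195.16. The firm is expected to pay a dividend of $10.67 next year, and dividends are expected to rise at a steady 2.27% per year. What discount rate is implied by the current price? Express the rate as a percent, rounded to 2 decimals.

7.74%

Rearranging the constant-growth DDM: r = D₁/P₀ + g.
r = 10.6700 / 195.16 + 0.0227 = 0.05467 + 0.0227 = 0.07737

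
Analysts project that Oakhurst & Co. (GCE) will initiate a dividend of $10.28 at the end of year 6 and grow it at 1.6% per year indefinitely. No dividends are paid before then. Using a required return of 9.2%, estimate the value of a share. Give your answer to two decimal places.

$87.11

Deferred-dividend DDM. At t=5 the remaining stream is a growing perpetuity with first payment D_6 = 10.28.
V_5 = D_6/(r−g) = 10.28/(0.092−0.016) = 135.2632
P₀ = V_5/(1+r)^5 = 135.2632/(1+0.092)^5 = 87.1097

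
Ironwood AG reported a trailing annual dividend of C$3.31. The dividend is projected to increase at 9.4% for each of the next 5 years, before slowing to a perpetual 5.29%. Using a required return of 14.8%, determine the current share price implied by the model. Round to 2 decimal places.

C$43.16

Two-stage DDM. Project D₁…D_5 at 0.094, terminal growth 0.0529, discount at r = 0.148.
D_1 = 3.6211
D_2 = 3.9615
D_3 = 4.3339
D_4 = 4.7413
D_5 = 5.1870
Terminal value at t=5: TV = D_6/(r−g) = 5.4614/(0.148−0.0529) = 57.4277
P₀ = 3.6211/(1+0.148)^1 + 3.9615/(1+0.148)^2 + 4.3339/(1+0.148)^3 + 4.7413/(1+0.148)^4 + 5.1870/(1+0.148)^5 + 57.4277/(1+0.148)^5 = 43.1572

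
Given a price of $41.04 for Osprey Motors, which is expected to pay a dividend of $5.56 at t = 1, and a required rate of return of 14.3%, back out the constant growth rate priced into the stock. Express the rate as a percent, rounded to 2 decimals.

0.75%

From P₀ = D₁/(r − g), the implied growth is g = r − D₁/P₀.
g = 0.143 − 5.56/41.04 = 0.143 − 0.13548 = 0.00752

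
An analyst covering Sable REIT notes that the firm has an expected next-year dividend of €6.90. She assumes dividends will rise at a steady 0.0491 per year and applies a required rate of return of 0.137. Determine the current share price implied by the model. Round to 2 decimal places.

Gordon growth model: P₀ = D₁/(r − g), with D₁ = 6.90 given directly.
P₀ = 6.9000 / (0.137 − 0.0491) = 6.9000 / 0.0879 = 78.4983

€78.50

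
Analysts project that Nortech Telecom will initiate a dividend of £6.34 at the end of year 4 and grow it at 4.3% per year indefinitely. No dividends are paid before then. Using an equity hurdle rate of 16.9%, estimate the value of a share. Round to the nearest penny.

£31.50

Deferred-dividend DDM. At t=3 the remaining stream is a growing perpetuity with first payment D_4 = 6.34.
V_3 = D_4/(r−g) = 6.34/(0.169−0.043) = 50.3175
P₀ = V_3/(1+r)^3 = 50.3175/(1+0.169)^3 = 31.4974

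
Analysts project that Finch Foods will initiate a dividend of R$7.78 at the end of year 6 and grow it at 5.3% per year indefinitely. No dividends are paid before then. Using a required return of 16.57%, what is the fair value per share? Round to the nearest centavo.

R$32.07

Deferred-dividend DDM. At t=5 the remaining stream is a growing perpetuity with first payment D_6 = 7.78.
V_5 = D_6/(r−g) = 7.78/(0.1657−0.053) = 69.0328
P₀ = V_5/(1+r)^5 = 69.0328/(1+0.1657)^5 = 32.0717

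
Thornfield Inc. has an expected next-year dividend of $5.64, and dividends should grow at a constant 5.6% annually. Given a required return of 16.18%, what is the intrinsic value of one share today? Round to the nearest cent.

Gordon growth model: P₀ = D₁/(r − g), with D₁ = 5.64 given directly.
P₀ = 5.6400 / (0.1618 − 0.056) = 5.6400 / 0.1058 = 53.3081

$53.31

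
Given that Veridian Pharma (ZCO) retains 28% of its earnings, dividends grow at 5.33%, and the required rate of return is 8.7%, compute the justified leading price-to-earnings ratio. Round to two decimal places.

Payout ratio b = 1 − 0.28 = 0.72.
Justified leading P/E = b/(r−g) = 0.72/(0.087−0.0533) = 21.3650

21.36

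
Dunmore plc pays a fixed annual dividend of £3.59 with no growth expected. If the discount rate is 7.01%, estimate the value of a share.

£51.21

Zero-growth DDM (perpetuity): P₀ = D/r = 3.59 / 0.0701 = 51.2126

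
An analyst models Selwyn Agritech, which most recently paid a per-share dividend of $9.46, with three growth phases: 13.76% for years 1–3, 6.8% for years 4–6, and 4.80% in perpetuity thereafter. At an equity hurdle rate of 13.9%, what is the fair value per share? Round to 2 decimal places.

$142.69

Three-stage DDM. Project D₁…D_6; terminal Gordon value at t=6 with g = 0.048; discount at r = 0.139.
D_1 = 10.7617
D_2 = 12.2425
D_3 = 13.9271
D_4 = 14.8741
D_5 = 15.8856
D_6 = 16.9658
TV_6 = 17.7801/(0.139−0.048) = 195.3860
P₀ = Σ Dₜ/(1+r)ᵗ + TV_6/(1+r)^6 = 142.6900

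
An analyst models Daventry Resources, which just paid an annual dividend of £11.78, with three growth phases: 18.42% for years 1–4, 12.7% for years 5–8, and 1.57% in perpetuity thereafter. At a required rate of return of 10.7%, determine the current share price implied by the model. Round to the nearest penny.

£304.83

Three-stage DDM. Project D₁…D_8; terminal Gordon value at t=8 with g = 0.0157; discount at r = 0.107.
D_1 = 13.9499
D_2 = 16.5194
D_3 = 19.5623
D_4 = 23.1657
D_5 = 26.1077
D_6 = 29.4234
D_7 = 33.1602
D_8 = 37.3716
TV_8 = 37.9583/(0.107−0.0157) = 415.7534
P₀ = Σ Dₜ/(1+r)ᵗ + TV_8/(1+r)^8 = 304.8253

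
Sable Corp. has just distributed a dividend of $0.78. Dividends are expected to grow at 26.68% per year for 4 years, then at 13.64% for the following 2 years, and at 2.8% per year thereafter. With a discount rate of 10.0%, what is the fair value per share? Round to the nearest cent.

Three-stage DDM. Project D₁…D_6; terminal Gordon value at t=6 with g = 0.028; discount at r = 0.1.
D_1 = 0.9881
D_2 = 1.2517
D_3 = 1.5857
D_4 = 2.0088
D_5 = 2.2827
D_6 = 2.5941
TV_6 = 2.6668/(0.1−0.028) = 37.0382
P₀ = Σ Dₜ/(1+r)ᵗ + TV_6/(1+r)^6 = 28.2849

$28.28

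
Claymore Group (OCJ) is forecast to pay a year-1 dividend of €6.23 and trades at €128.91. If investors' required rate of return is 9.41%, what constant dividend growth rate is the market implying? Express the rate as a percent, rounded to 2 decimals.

4.58%

From P₀ = D₁/(r − g), the implied growth is g = r − D₁/P₀.
g = 0.0941 − 6.23/128.91 = 0.0941 − 0.04833 = 0.04577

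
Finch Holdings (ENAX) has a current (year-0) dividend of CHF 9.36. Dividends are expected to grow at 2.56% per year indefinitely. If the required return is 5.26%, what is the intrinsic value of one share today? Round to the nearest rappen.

Gordon growth model: P₀ = D₁/(r − g). D₁ = 9.36 × (1 + 0.0256) = 9.5996.
P₀ = 9.5996 / (0.0526 − 0.0256) = 9.5996 / 0.027 = 355.5413

CHF 355.54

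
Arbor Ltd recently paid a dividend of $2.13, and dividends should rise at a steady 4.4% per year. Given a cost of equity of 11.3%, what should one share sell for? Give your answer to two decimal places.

$32.23

Gordon growth model: P₀ = D₁/(r − g). D₁ = 2.13 × (1 + 0.044) = 2.2237.
P₀ = 2.2237 / (0.113 − 0.044) = 2.2237 / 0.069 = 32.2278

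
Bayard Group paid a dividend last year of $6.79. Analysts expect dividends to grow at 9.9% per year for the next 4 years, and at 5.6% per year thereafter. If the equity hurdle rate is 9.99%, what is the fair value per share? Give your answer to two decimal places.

Two-stage DDM. Project D₁…D_4 at 0.099, terminal growth 0.056, discount at r = 0.0999.
D_1 = 7.4622
D_2 = 8.2010
D_3 = 9.0129
D_4 = 9.9051
Terminal value at t=4: TV = D_5/(r−g) = 10.4598/(0.0999−0.056) = 238.2648
P₀ = 7.4622/(1+0.0999)^1 + 8.2010/(1+0.0999)^2 + 9.0129/(1+0.0999)^3 + 9.9051/(1+0.0999)^4 + 238.2648/(1+0.0999)^4 = 189.9018

$189.90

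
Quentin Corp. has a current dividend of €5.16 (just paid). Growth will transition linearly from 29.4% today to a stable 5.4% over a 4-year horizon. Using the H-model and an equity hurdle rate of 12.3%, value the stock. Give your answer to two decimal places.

€114.72

H-model: P₀ = D₀[(1+g_L) + H(g_S−g_L)]/(r−g_L), with H = 4/2 = 2.
P₀ = 5.16 × [(1+0.054) + 2×(0.294−0.054)] / (0.123−0.054)
   = 5.16 × 1.5340 / 0.069 = 114.7165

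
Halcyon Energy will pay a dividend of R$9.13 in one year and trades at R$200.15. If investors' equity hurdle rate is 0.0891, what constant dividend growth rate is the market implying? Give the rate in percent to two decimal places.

From P₀ = D₁/(r − g), the implied growth is g = r − D₁/P₀.
g = 0.0891 − 9.13/200.15 = 0.0891 − 0.04562 = 0.04348

4.35%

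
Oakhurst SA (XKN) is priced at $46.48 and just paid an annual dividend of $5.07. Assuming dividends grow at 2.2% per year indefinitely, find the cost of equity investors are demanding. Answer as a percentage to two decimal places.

13.35%

Rearranging the constant-growth DDM: r = D₁/P₀ + g.
D₁ = 5.07 × (1 + 0.022) = 5.1815.
r = 5.1815 / 46.48 + 0.022 = 0.11148 + 0.022 = 0.13348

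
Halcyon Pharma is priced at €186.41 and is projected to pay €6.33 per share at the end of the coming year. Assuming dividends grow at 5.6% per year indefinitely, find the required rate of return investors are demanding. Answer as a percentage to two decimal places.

Rearranging the constant-growth DDM: r = D₁/P₀ + g.
r = 6.3300 / 186.41 + 0.056 = 0.03396 + 0.056 = 0.08996

9.00%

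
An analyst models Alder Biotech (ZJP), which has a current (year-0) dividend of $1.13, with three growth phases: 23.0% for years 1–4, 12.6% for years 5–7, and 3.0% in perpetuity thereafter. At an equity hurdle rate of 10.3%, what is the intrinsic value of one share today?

Three-stage DDM. Project D₁…D_7; terminal Gordon value at t=7 with g = 0.03; discount at r = 0.103.
D_1 = 1.3899
D_2 = 1.7096
D_3 = 2.1028
D_4 = 2.5864
D_5 = 2.9123
D_6 = 3.2793
D_7 = 3.6924
TV_7 = 3.8032/(0.103−0.03) = 52.0989
P₀ = Σ Dₜ/(1+r)ᵗ + TV_7/(1+r)^7 = 37.6737

$37.67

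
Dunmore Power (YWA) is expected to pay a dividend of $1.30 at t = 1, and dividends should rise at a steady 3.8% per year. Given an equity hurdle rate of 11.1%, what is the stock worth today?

$17.81

Gordon growth model: P₀ = D₁/(r − g), with D₁ = 1.30 given directly.
P₀ = 1.3000 / (0.111 − 0.038) = 1.3000 / 0.073 = 17.8082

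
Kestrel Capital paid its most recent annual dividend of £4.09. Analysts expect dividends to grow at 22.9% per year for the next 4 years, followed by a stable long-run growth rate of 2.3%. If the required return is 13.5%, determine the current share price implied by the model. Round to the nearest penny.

Two-stage DDM. Project D₁…D_4 at 0.229, terminal growth 0.023, discount at r = 0.135.
D_1 = 5.0266
D_2 = 6.1777
D_3 = 7.5924
D_4 = 9.3311
Terminal value at t=4: TV = D_5/(r−g) = 9.5457/(0.135−0.023) = 85.2292
P₀ = 5.0266/(1+0.135)^1 + 6.1777/(1+0.135)^2 + 7.5924/(1+0.135)^3 + 9.3311/(1+0.135)^4 + 85.2292/(1+0.135)^4 = 71.3973

£71.40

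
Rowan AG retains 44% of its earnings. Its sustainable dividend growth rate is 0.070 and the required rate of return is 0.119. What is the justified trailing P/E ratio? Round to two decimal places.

Payout ratio b = 1 − 0.44 = 0.56.
Justified trailing P/E = b(1+g)/(r−g) = 0.56×(1+0.07)/(0.119−0.07) = 12.2286

12.23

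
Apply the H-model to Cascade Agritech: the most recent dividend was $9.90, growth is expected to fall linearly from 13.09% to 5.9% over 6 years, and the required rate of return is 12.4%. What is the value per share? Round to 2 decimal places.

H-model: P₀ = D₀[(1+g_L) + H(g_S−g_L)]/(r−g_L), with H = 6/2 = 3.
P₀ = 9.90 × [(1+0.059) + 3×(0.1309−0.059)] / (0.124−0.059)
   = 9.90 × 1.2747 / 0.065 = 194.1466

$194.15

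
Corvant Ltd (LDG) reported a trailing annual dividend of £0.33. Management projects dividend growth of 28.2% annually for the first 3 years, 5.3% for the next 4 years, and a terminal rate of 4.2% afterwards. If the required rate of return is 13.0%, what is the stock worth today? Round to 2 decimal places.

Three-stage DDM. Project D₁…D_7; terminal Gordon value at t=7 with g = 0.042; discount at r = 0.13.
D_1 = 0.4231
D_2 = 0.5424
D_3 = 0.6953
D_4 = 0.7322
D_5 = 0.7710
D_6 = 0.8118
D_7 = 0.8549
TV_7 = 0.8908/(0.13−0.042) = 10.1222
P₀ = Σ Dₜ/(1+r)ᵗ + TV_7/(1+r)^7 = 7.2044

£7.20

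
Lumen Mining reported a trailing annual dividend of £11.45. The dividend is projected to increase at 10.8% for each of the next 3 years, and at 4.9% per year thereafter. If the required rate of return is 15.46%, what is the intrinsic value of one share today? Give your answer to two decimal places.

£132.17

Two-stage DDM. Project D₁…D_3 at 0.108, terminal growth 0.049, discount at r = 0.1546.
D_1 = 12.6866
D_2 = 14.0568
D_3 = 15.5749
Terminal value at t=3: TV = D_4/(r−g) = 16.3381/(0.1546−0.049) = 154.7164
P₀ = 12.6866/(1+0.1546)^1 + 14.0568/(1+0.1546)^2 + 15.5749/(1+0.1546)^3 + 154.7164/(1+0.1546)^3 = 132.1686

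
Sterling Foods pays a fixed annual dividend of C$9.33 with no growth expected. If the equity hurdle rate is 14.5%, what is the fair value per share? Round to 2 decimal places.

C$64.34

Zero-growth DDM (perpetuity): P₀ = D/r = 9.33 / 0.145 = 64.3448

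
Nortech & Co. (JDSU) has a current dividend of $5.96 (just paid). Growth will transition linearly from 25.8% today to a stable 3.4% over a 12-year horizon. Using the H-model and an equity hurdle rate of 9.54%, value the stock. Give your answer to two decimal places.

H-model: P₀ = D₀[(1+g_L) + H(g_S−g_L)]/(r−g_L), with H = 12/2 = 6.
P₀ = 5.96 × [(1+0.034) + 6×(0.258−0.034)] / (0.0954−0.034)
   = 5.96 × 2.3780 / 0.0614 = 230.8287

$230.83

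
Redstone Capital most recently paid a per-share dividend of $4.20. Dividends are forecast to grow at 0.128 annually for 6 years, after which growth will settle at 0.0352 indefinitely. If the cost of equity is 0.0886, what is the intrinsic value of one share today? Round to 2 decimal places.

$129.37

Two-stage DDM. Project D₁…D_6 at 0.128, terminal growth 0.0352, discount at r = 0.0886.
D_1 = 4.7376
D_2 = 5.3440
D_3 = 6.0280
D_4 = 6.7996
D_5 = 7.6700
D_6 = 8.6517
Terminal value at t=6: TV = D_7/(r−g) = 8.9563/(0.0886−0.0352) = 167.7208
P₀ = 4.7376/(1+0.0886)^1 + 5.3440/(1+0.0886)^2 + 6.0280/(1+0.0886)^3 + 6.7996/(1+0.0886)^4 + 7.6700/(1+0.0886)^5 + 8.6517/(1+0.0886)^6 + 167.7208/(1+0.0886)^6 = 129.3725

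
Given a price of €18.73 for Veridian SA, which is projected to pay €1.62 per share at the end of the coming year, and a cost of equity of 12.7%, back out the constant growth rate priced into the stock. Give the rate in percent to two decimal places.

4.05%

From P₀ = D₁/(r − g), the implied growth is g = r − D₁/P₀.
g = 0.127 − 1.62/18.73 = 0.127 − 0.08649 = 0.04051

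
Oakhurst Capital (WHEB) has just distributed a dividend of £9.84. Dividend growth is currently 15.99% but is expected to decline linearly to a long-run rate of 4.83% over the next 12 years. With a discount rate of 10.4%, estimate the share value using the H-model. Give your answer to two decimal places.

H-model: P₀ = D₀[(1+g_L) + H(g_S−g_L)]/(r−g_L), with H = 12/2 = 6.
P₀ = 9.84 × [(1+0.0483) + 6×(0.1599−0.0483)] / (0.104−0.0483)
   = 9.84 × 1.7179 / 0.0557 = 303.4854

£303.49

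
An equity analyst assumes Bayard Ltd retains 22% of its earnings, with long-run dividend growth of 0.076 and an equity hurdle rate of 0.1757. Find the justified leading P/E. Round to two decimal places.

7.82

Payout ratio b = 1 − 0.22 = 0.78.
Justified leading P/E = b/(r−g) = 0.78/(0.1757−0.076) = 7.8235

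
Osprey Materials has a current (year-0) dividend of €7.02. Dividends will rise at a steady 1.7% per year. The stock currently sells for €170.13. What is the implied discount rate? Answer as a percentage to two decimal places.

5.90%

Rearranging the constant-growth DDM: r = D₁/P₀ + g.
D₁ = 7.02 × (1 + 0.017) = 7.1393.
r = 7.1393 / 170.13 + 0.017 = 0.04196 + 0.017 = 0.05896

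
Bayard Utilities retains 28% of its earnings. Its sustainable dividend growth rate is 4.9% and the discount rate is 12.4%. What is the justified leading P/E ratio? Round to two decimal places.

9.60

Payout ratio b = 1 − 0.28 = 0.72.
Justified leading P/E = b/(r−g) = 0.72/(0.124−0.049) = 9.6000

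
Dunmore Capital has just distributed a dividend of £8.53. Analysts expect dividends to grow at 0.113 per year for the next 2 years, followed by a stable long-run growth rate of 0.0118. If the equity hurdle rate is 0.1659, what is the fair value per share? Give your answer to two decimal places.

£66.96

Two-stage DDM. Project D₁…D_2 at 0.113, terminal growth 0.0118, discount at r = 0.1659.
D_1 = 9.4939
D_2 = 10.5667
Terminal value at t=2: TV = D_3/(r−g) = 10.6914/(0.1659−0.0118) = 69.3795
P₀ = 9.4939/(1+0.1659)^1 + 10.5667/(1+0.1659)^2 + 69.3795/(1+0.1659)^2 = 66.9563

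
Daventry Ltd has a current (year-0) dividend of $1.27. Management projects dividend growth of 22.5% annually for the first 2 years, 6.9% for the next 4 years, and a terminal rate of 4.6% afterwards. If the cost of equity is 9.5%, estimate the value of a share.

Three-stage DDM. Project D₁…D_6; terminal Gordon value at t=6 with g = 0.046; discount at r = 0.095.
D_1 = 1.5558
D_2 = 1.9058
D_3 = 2.0373
D_4 = 2.1779
D_5 = 2.3281
D_6 = 2.4888
TV_6 = 2.6033/(0.095−0.046) = 53.1279
P₀ = Σ Dₜ/(1+r)ᵗ + TV_6/(1+r)^6 = 39.8198

$39.82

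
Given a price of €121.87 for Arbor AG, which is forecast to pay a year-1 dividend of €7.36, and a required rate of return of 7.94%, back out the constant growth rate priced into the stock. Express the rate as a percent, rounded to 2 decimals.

1.90%

From P₀ = D₁/(r − g), the implied growth is g = r − D₁/P₀.
g = 0.0794 − 7.36/121.87 = 0.0794 − 0.06039 = 0.01901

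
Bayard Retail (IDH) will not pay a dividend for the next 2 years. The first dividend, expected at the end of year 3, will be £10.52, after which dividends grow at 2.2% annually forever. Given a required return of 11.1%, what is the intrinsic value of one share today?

Deferred-dividend DDM. At t=2 the remaining stream is a growing perpetuity with first payment D_3 = 10.52.
V_2 = D_3/(r−g) = 10.52/(0.111−0.022) = 118.2022
P₀ = V_2/(1+r)^2 = 118.2022/(1+0.111)^2 = 95.7630

£95.76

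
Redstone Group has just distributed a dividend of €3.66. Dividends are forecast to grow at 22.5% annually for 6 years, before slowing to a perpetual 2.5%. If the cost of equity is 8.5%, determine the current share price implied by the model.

€163.81

Two-stage DDM. Project D₁…D_6 at 0.225, terminal growth 0.025, discount at r = 0.085.
D_1 = 4.4835
D_2 = 5.4923
D_3 = 6.7281
D_4 = 8.2419
D_5 = 10.0963
D_6 = 12.3679
Terminal value at t=6: TV = D_7/(r−g) = 12.6771/(0.085−0.025) = 211.2858
P₀ = 4.4835/(1+0.085)^1 + 5.4923/(1+0.085)^2 + 6.7281/(1+0.085)^3 + 8.2419/(1+0.085)^4 + 10.0963/(1+0.085)^5 + 12.3679/(1+0.085)^6 + 211.2858/(1+0.085)^6 = 163.8142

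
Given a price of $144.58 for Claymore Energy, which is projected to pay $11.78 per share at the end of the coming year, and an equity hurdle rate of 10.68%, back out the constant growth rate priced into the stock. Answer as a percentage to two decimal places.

2.53%

From P₀ = D₁/(r − g), the implied growth is g = r − D₁/P₀.
g = 0.1068 − 11.78/144.58 = 0.1068 − 0.08148 = 0.02532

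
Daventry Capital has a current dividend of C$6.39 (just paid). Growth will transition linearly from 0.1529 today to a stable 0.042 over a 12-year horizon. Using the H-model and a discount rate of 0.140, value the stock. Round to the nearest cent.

C$111.33

H-model: P₀ = D₀[(1+g_L) + H(g_S−g_L)]/(r−g_L), with H = 12/2 = 6.
P₀ = 6.39 × [(1+0.042) + 6×(0.1529−0.042)] / (0.14−0.042)
   = 6.39 × 1.7074 / 0.098 = 111.3294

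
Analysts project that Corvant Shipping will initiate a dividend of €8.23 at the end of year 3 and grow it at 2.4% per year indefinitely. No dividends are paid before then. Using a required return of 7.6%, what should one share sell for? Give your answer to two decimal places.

€136.70

Deferred-dividend DDM. At t=2 the remaining stream is a growing perpetuity with first payment D_3 = 8.23.
V_2 = D_3/(r−g) = 8.23/(0.076−0.024) = 158.2692
P₀ = V_2/(1+r)^2 = 158.2692/(1+0.076)^2 = 136.7011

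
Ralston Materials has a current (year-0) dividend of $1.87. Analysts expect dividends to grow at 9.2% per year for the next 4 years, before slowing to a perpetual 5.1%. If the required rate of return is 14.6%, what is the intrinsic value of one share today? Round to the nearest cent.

$23.70

Two-stage DDM. Project D₁…D_4 at 0.092, terminal growth 0.051, discount at r = 0.146.
D_1 = 2.0420
D_2 = 2.2299
D_3 = 2.4351
D_4 = 2.6591
Terminal value at t=4: TV = D_5/(r−g) = 2.7947/(0.146−0.051) = 29.4179
P₀ = 2.0420/(1+0.146)^1 + 2.2299/(1+0.146)^2 + 2.4351/(1+0.146)^3 + 2.6591/(1+0.146)^4 + 29.4179/(1+0.146)^4 = 23.6952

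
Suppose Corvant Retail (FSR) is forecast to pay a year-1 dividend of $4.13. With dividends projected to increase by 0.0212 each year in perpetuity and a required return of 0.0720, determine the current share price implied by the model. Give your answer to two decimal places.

Gordon growth model: P₀ = D₁/(r − g), with D₁ = 4.13 given directly.
P₀ = 4.1300 / (0.072 − 0.0212) = 4.1300 / 0.0508 = 81.2992

$81.30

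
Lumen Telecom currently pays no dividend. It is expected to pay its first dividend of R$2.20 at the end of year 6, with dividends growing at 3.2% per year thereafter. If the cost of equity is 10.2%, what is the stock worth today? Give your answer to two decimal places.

R$19.34

Deferred-dividend DDM. At t=5 the remaining stream is a growing perpetuity with first payment D_6 = 2.20.
V_5 = D_6/(r−g) = 2.20/(0.102−0.032) = 31.4286
P₀ = V_5/(1+r)^5 = 31.4286/(1+0.102)^5 = 19.3382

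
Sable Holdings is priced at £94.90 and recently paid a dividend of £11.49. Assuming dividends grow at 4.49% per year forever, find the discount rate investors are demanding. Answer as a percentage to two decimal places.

Rearranging the constant-growth DDM: r = D₁/P₀ + g.
D₁ = 11.49 × (1 + 0.0449) = 12.0059.
r = 12.0059 / 94.90 + 0.0449 = 0.12651 + 0.0449 = 0.17141

17.14%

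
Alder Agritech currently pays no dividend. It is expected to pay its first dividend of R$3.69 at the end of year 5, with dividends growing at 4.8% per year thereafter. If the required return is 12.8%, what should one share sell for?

Deferred-dividend DDM. At t=4 the remaining stream is a growing perpetuity with first payment D_5 = 3.69.
V_4 = D_5/(r−g) = 3.69/(0.128−0.048) = 46.1250
P₀ = V_4/(1+r)^4 = 46.1250/(1+0.128)^4 = 28.4905

R$28.49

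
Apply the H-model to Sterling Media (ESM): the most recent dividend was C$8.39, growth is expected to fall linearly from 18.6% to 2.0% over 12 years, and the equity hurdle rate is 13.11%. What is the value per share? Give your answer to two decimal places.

H-model: P₀ = D₀[(1+g_L) + H(g_S−g_L)]/(r−g_L), with H = 12/2 = 6.
P₀ = 8.39 × [(1+0.02) + 6×(0.186−0.02)] / (0.1311−0.02)
   = 8.39 × 2.0160 / 0.1111 = 152.2434

C$152.24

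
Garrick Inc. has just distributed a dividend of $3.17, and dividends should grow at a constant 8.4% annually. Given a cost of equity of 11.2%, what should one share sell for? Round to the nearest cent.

$122.72

Gordon growth model: P₀ = D₁/(r − g). D₁ = 3.17 × (1 + 0.084) = 3.4363.
P₀ = 3.4363 / (0.112 − 0.084) = 3.4363 / 0.028 = 122.7243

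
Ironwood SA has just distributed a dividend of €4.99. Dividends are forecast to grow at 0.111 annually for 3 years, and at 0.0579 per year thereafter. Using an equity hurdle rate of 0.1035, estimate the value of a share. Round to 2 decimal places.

€133.32

Two-stage DDM. Project D₁…D_3 at 0.111, terminal growth 0.0579, discount at r = 0.1035.
D_1 = 5.5439
D_2 = 6.1593
D_3 = 6.8429
Terminal value at t=3: TV = D_4/(r−g) = 7.2391/(0.1035−0.0579) = 158.7532
P₀ = 5.5439/(1+0.1035)^1 + 6.1593/(1+0.1035)^2 + 6.8429/(1+0.1035)^3 + 158.7532/(1+0.1035)^3 = 133.3167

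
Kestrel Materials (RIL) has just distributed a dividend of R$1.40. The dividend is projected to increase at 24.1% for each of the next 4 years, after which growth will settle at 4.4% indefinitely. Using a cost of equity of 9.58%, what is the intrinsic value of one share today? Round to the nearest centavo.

Two-stage DDM. Project D₁…D_4 at 0.241, terminal growth 0.044, discount at r = 0.0958.
D_1 = 1.7374
D_2 = 2.1561
D_3 = 2.6757
D_4 = 3.3206
Terminal value at t=4: TV = D_5/(r−g) = 3.4667/(0.0958−0.044) = 66.9246
P₀ = 1.7374/(1+0.0958)^1 + 2.1561/(1+0.0958)^2 + 2.6757/(1+0.0958)^3 + 3.3206/(1+0.0958)^4 + 66.9246/(1+0.0958)^4 = 54.1329

R$54.13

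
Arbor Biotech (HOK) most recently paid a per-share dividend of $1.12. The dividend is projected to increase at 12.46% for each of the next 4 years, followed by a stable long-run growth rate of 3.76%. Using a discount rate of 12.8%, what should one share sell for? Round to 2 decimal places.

Two-stage DDM. Project D₁…D_4 at 0.1246, terminal growth 0.0376, discount at r = 0.128.
D_1 = 1.2596
D_2 = 1.4165
D_3 = 1.5930
D_4 = 1.7915
Terminal value at t=4: TV = D_5/(r−g) = 1.8588/(0.128−0.0376) = 20.5623
P₀ = 1.2596/(1+0.128)^1 + 1.4165/(1+0.128)^2 + 1.5930/(1+0.128)^3 + 1.7915/(1+0.128)^4 + 20.5623/(1+0.128)^4 = 17.1473

$17.15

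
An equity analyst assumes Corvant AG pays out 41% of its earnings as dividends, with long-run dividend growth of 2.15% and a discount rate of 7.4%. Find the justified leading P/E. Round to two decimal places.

Justified leading P/E = b/(r−g) = 0.41/(0.074−0.0215) = 7.8095

7.81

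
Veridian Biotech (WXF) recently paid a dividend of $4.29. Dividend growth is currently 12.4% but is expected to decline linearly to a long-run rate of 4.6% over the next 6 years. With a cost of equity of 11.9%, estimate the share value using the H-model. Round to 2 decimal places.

H-model: P₀ = D₀[(1+g_L) + H(g_S−g_L)]/(r−g_L), with H = 6/2 = 3.
P₀ = 4.29 × [(1+0.046) + 3×(0.124−0.046)] / (0.119−0.046)
   = 4.29 × 1.2800 / 0.073 = 75.2219

$75.22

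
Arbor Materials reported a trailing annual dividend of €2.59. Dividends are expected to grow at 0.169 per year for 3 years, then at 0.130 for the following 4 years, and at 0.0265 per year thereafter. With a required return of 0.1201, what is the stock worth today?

€53.95

Three-stage DDM. Project D₁…D_7; terminal Gordon value at t=7 with g = 0.0265; discount at r = 0.1201.
D_1 = 3.0277
D_2 = 3.5394
D_3 = 4.1376
D_4 = 4.6754
D_5 = 5.2832
D_6 = 5.9701
D_7 = 6.7462
TV_7 = 6.9249/(0.1201−0.0265) = 73.9844
P₀ = Σ Dₜ/(1+r)ᵗ + TV_7/(1+r)^7 = 53.9538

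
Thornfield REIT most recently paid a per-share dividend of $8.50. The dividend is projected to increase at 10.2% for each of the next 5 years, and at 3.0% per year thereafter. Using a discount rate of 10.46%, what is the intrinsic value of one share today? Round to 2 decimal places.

$158.19

Two-stage DDM. Project D₁…D_5 at 0.102, terminal growth 0.03, discount at r = 0.1046.
D_1 = 9.3670
D_2 = 10.3224
D_3 = 11.3753
D_4 = 12.5356
D_5 = 13.8142
Terminal value at t=5: TV = D_6/(r−g) = 14.2287/(0.1046−0.03) = 190.7328
P₀ = 9.3670/(1+0.1046)^1 + 10.3224/(1+0.1046)^2 + 11.3753/(1+0.1046)^3 + 12.5356/(1+0.1046)^4 + 13.8142/(1+0.1046)^5 + 190.7328/(1+0.1046)^5 = 158.1854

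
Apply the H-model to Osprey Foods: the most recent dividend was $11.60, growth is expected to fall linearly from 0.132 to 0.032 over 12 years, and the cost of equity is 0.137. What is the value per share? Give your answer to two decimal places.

H-model: P₀ = D₀[(1+g_L) + H(g_S−g_L)]/(r−g_L), with H = 12/2 = 6.
P₀ = 11.60 × [(1+0.032) + 6×(0.132−0.032)] / (0.137−0.032)
   = 11.60 × 1.6320 / 0.105 = 180.2971

$180.30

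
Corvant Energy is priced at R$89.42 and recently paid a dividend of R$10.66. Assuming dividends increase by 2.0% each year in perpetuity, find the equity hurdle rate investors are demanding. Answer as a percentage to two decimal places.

14.16%

Rearranging the constant-growth DDM: r = D₁/P₀ + g.
D₁ = 10.66 × (1 + 0.02) = 10.8732.
r = 10.8732 / 89.42 + 0.02 = 0.12160 + 0.02 = 0.14160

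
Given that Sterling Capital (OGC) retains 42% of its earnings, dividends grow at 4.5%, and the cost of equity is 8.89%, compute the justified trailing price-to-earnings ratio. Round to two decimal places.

Payout ratio b = 1 − 0.42 = 0.58.
Justified trailing P/E = b(1+g)/(r−g) = 0.58×(1+0.045)/(0.0889−0.045) = 13.8064

13.81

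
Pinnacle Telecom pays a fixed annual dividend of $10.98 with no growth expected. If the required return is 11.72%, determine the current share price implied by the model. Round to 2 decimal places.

Zero-growth DDM (perpetuity): P₀ = D/r = 10.98 / 0.1172 = 93.6860

$93.69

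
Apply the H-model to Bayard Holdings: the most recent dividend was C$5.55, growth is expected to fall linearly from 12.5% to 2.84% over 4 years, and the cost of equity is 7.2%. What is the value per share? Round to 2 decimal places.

H-model: P₀ = D₀[(1+g_L) + H(g_S−g_L)]/(r−g_L), with H = 4/2 = 2.
P₀ = 5.55 × [(1+0.0284) + 2×(0.125−0.0284)] / (0.072−0.0284)
   = 5.55 × 1.2216 / 0.0436 = 155.5018

C$155.50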